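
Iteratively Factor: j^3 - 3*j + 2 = (j - 1)*(j^2 + j - 2) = (j - 1)^2*(j + 2)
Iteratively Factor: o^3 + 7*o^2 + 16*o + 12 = (o + 2)*(o^2 + 5*o + 6) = (o + 2)*(o + 3)*(o + 2)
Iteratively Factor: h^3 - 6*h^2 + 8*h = (h - 2)*(h^2 - 4*h) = (h - 4)*(h - 2)*(h)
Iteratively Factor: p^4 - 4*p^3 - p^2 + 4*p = (p - 1)*(p^3 - 3*p^2 - 4*p) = (p - 4)*(p - 1)*(p^2 + p) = (p - 4)*(p - 1)*(p + 1)*(p)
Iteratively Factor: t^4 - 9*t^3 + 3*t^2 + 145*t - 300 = (t + 4)*(t^3 - 13*t^2 + 55*t - 75) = (t - 5)*(t + 4)*(t^2 - 8*t + 15) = (t - 5)^2*(t + 4)*(t - 3)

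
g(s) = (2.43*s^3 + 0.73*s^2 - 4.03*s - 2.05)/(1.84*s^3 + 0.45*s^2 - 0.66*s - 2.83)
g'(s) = (-5.52*s^2 - 0.9*s + 0.66)*(2.43*s^3 + 0.73*s^2 - 4.03*s - 2.05)/(1.84*s^3 + 0.45*s^2 - 0.66*s - 2.83)^2 + (7.29*s^2 + 1.46*s - 4.03)/(1.84*s^3 + 0.45*s^2 - 0.66*s - 2.83) = (-0.2497*s^4 + 11.6228*s^3 - 7.983*s^2 - 2.2868*s + 10.0519)/(3.3856*s^6 + 1.656*s^5 - 2.2263*s^4 - 11.0084*s^3 - 2.1114*s^2 + 3.7356*s + 8.0089)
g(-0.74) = -0.12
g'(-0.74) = 0.32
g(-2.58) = 0.96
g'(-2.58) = -0.28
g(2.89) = 1.18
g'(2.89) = 0.11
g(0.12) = 0.87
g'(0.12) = 1.15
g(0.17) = 0.93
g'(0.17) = 1.11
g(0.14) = 0.89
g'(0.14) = 1.14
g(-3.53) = 1.13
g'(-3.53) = -0.11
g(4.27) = 1.26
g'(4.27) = 0.03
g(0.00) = 0.72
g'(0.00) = 1.26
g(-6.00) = 1.25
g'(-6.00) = -0.02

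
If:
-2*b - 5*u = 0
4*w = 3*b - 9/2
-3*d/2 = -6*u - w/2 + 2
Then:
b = 4*w/3 + 3/2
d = -9*w/5 - 56/15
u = -8*w/15 - 3/5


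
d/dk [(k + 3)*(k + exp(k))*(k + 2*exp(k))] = (k + 3)*(k + exp(k))*(2*exp(k) + 1) + (k + 3)*(k + 2*exp(k))*(exp(k) + 1) + (k + exp(k))*(k + 2*exp(k))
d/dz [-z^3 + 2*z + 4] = 2 - 3*z^2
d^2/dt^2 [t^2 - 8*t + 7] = 2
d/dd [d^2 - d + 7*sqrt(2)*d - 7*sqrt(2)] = 2*d - 1 + 7*sqrt(2)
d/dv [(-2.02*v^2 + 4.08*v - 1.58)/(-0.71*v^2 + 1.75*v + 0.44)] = (-0.638199999999999*v^2 - 4.0212*v + 4.5602)/(0.5041*v^4 - 2.485*v^3 + 2.4377*v^2 + 1.54*v + 0.1936)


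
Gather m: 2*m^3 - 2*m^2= 2*m^3 - 2*m^2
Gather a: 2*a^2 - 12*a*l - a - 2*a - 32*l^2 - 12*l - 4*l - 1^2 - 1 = 2*a^2 + a*(-12*l - 3) - 32*l^2 - 16*l - 2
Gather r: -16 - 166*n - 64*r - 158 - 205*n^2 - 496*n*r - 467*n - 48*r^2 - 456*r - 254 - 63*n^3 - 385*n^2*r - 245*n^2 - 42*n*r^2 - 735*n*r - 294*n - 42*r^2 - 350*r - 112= -63*n^3 - 450*n^2 - 927*n + r^2*(-42*n - 90) + r*(-385*n^2 - 1231*n - 870) - 540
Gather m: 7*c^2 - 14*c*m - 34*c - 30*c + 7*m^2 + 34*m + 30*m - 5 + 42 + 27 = 7*c^2 - 64*c + 7*m^2 + m*(64 - 14*c) + 64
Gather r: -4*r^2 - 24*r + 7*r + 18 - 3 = -4*r^2 - 17*r + 15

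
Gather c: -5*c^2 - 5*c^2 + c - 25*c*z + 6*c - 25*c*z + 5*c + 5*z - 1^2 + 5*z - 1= -10*c^2 + c*(12 - 50*z) + 10*z - 2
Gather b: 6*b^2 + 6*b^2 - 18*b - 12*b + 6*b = 12*b^2 - 24*b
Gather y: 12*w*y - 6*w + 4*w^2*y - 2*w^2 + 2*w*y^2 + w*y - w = -2*w^2 + 2*w*y^2 - 7*w + y*(4*w^2 + 13*w)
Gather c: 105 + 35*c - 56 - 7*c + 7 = 28*c + 56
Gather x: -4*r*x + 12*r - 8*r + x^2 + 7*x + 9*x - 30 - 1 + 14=4*r + x^2 + x*(16 - 4*r) - 17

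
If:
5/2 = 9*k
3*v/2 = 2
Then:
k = 5/18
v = 4/3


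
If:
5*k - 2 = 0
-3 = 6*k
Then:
No Solution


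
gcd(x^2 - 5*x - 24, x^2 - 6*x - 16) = x - 8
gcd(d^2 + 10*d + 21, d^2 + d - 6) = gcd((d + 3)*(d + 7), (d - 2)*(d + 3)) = d + 3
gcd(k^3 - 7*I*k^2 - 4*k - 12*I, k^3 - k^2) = 1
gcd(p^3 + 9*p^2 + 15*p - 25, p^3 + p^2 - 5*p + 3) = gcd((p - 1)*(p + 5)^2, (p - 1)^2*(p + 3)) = p - 1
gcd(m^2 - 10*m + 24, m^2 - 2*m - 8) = m - 4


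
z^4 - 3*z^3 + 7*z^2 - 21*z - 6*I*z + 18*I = (z - 3)*(z - 2*I)*(z - I)*(z + 3*I)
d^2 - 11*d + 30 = (d - 6)*(d - 5)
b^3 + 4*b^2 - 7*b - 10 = (b - 2)*(b + 1)*(b + 5)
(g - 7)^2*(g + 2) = g^3 - 12*g^2 + 21*g + 98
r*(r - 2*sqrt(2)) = r^2 - 2*sqrt(2)*r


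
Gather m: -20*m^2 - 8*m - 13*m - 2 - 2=-20*m^2 - 21*m - 4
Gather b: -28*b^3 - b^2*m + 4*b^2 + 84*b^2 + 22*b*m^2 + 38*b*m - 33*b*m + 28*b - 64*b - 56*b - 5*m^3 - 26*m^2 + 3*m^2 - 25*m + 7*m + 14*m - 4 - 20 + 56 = -28*b^3 + b^2*(88 - m) + b*(22*m^2 + 5*m - 92) - 5*m^3 - 23*m^2 - 4*m + 32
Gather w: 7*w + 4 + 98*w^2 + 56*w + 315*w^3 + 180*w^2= 315*w^3 + 278*w^2 + 63*w + 4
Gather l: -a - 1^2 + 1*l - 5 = -a + l - 6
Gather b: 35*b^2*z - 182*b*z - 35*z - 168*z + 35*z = 35*b^2*z - 182*b*z - 168*z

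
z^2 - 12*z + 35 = (z - 7)*(z - 5)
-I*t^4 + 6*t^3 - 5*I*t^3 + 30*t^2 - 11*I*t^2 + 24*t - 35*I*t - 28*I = (t + 4)*(t - I)*(t + 7*I)*(-I*t - I)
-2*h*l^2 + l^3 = l^2*(-2*h + l)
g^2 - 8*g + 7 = (g - 7)*(g - 1)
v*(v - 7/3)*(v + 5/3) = v^3 - 2*v^2/3 - 35*v/9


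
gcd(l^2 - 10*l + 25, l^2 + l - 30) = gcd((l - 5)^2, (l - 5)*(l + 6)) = l - 5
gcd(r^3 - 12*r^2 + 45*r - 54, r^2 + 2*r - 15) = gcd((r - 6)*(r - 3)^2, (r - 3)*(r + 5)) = r - 3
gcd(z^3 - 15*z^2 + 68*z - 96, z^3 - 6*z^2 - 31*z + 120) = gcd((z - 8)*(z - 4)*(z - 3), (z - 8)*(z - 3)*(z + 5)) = z^2 - 11*z + 24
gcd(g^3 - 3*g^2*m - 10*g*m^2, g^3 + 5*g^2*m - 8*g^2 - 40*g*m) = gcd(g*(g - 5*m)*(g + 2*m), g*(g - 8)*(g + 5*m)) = g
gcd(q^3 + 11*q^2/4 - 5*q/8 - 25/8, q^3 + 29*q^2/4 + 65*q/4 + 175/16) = q^2 + 15*q/4 + 25/8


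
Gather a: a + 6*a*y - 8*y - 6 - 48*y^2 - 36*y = a*(6*y + 1) - 48*y^2 - 44*y - 6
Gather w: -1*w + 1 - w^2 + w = 1 - w^2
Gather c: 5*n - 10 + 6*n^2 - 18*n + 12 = 6*n^2 - 13*n + 2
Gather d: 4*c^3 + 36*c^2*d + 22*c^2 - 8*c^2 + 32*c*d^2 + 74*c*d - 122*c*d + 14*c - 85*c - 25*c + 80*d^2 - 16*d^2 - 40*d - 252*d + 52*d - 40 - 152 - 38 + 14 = 4*c^3 + 14*c^2 - 96*c + d^2*(32*c + 64) + d*(36*c^2 - 48*c - 240) - 216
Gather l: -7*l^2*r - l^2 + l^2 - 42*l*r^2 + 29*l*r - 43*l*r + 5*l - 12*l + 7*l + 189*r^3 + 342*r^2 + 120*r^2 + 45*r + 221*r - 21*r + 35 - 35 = -7*l^2*r + l*(-42*r^2 - 14*r) + 189*r^3 + 462*r^2 + 245*r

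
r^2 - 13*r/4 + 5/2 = (r - 2)*(r - 5/4)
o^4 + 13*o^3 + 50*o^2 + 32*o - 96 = (o - 1)*(o + 4)^2*(o + 6)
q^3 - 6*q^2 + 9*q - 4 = (q - 4)*(q - 1)^2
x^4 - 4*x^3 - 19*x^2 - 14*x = x*(x - 7)*(x + 1)*(x + 2)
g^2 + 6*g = g*(g + 6)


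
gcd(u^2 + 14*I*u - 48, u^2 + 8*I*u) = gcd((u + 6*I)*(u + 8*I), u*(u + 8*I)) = u + 8*I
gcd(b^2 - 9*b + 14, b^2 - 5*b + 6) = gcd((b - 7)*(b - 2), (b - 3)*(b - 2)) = b - 2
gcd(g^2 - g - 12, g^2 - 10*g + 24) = g - 4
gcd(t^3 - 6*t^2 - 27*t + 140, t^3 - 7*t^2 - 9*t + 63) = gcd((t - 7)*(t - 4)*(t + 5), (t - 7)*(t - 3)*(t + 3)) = t - 7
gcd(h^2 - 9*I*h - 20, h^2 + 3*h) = 1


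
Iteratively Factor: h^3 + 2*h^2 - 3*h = (h)*(h^2 + 2*h - 3) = h*(h - 1)*(h + 3)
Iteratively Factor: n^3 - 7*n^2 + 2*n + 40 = (n - 5)*(n^2 - 2*n - 8) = (n - 5)*(n - 4)*(n + 2)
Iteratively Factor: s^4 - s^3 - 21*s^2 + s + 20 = (s + 4)*(s^3 - 5*s^2 - s + 5) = (s - 1)*(s + 4)*(s^2 - 4*s - 5) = (s - 5)*(s - 1)*(s + 4)*(s + 1)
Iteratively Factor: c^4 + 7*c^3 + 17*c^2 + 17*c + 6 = (c + 1)*(c^3 + 6*c^2 + 11*c + 6) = (c + 1)*(c + 2)*(c^2 + 4*c + 3) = (c + 1)^2*(c + 2)*(c + 3)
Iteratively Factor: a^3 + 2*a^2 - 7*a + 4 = (a + 4)*(a^2 - 2*a + 1) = (a - 1)*(a + 4)*(a - 1)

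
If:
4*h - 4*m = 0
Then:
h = m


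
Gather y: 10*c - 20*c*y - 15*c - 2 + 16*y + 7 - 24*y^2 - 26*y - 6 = -5*c - 24*y^2 + y*(-20*c - 10) - 1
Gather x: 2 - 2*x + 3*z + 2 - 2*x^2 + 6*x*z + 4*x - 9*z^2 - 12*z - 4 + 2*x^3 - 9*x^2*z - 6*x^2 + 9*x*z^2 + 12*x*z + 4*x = 2*x^3 + x^2*(-9*z - 8) + x*(9*z^2 + 18*z + 6) - 9*z^2 - 9*z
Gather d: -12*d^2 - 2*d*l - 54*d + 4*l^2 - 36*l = -12*d^2 + d*(-2*l - 54) + 4*l^2 - 36*l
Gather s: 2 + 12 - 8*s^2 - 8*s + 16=-8*s^2 - 8*s + 30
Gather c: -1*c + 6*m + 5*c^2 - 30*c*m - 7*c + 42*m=5*c^2 + c*(-30*m - 8) + 48*m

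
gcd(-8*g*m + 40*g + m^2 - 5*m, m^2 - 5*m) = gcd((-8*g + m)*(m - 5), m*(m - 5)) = m - 5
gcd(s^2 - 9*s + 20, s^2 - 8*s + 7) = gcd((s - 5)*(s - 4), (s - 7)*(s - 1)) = 1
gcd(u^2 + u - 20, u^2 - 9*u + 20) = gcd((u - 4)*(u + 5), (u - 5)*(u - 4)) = u - 4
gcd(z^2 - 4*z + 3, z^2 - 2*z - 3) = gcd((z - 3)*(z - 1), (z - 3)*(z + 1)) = z - 3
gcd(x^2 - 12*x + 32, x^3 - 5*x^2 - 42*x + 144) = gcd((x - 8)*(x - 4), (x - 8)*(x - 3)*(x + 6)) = x - 8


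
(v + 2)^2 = v^2 + 4*v + 4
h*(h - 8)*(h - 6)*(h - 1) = h^4 - 15*h^3 + 62*h^2 - 48*h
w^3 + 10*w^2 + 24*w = w*(w + 4)*(w + 6)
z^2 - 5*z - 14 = (z - 7)*(z + 2)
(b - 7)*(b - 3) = b^2 - 10*b + 21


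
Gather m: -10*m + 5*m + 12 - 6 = 6 - 5*m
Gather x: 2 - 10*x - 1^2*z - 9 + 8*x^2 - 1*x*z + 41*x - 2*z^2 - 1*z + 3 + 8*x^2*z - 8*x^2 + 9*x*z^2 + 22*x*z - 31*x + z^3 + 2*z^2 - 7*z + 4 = 8*x^2*z + x*(9*z^2 + 21*z) + z^3 - 9*z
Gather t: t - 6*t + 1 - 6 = -5*t - 5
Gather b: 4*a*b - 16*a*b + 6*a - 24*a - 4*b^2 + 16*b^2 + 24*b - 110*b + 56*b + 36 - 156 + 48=-18*a + 12*b^2 + b*(-12*a - 30) - 72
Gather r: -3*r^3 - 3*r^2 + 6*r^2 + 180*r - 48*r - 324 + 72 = -3*r^3 + 3*r^2 + 132*r - 252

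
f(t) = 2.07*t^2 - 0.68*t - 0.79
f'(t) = 4.14*t - 0.68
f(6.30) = 77.08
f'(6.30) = 25.40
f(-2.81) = 17.47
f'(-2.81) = -12.31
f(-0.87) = 1.37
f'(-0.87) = -4.28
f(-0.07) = -0.73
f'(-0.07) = -0.97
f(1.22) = 1.46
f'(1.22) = 4.37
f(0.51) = -0.60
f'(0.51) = 1.43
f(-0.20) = -0.57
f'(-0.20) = -1.51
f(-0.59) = 0.33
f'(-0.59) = -3.12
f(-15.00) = 475.16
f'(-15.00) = -62.78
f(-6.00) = 77.81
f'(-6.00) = -25.52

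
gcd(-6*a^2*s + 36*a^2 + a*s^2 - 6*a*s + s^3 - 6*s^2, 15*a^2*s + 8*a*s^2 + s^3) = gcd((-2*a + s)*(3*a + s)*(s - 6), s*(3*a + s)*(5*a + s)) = 3*a + s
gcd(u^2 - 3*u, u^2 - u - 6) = u - 3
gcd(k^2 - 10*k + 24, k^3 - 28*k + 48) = k - 4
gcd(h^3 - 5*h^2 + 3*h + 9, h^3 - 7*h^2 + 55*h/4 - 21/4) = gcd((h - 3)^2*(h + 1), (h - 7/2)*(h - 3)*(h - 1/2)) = h - 3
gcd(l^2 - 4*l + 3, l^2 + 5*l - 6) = l - 1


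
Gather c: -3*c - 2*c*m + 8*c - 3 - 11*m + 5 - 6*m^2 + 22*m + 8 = c*(5 - 2*m) - 6*m^2 + 11*m + 10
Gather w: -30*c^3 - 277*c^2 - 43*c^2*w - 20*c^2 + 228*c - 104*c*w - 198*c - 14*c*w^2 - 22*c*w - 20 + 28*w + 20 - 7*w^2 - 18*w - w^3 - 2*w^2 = -30*c^3 - 297*c^2 + 30*c - w^3 + w^2*(-14*c - 9) + w*(-43*c^2 - 126*c + 10)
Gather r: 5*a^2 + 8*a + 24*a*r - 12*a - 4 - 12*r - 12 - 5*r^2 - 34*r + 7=5*a^2 - 4*a - 5*r^2 + r*(24*a - 46) - 9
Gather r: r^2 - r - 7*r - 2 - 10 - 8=r^2 - 8*r - 20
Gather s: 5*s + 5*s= 10*s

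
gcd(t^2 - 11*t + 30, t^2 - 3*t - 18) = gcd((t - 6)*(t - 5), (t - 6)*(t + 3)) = t - 6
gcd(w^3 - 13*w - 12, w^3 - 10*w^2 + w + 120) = w + 3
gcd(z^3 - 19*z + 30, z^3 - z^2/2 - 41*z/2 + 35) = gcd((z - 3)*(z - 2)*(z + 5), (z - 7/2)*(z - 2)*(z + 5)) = z^2 + 3*z - 10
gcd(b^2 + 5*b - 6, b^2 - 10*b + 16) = 1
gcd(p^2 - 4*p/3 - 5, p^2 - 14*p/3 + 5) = p - 3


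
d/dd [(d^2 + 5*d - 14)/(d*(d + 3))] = 2*(-d^2 + 14*d + 21)/(d^2*(d^2 + 6*d + 9))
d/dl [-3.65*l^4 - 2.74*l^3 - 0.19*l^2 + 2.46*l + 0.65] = -14.6*l^3 - 8.22*l^2 - 0.38*l + 2.46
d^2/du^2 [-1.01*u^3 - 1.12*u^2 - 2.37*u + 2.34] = -6.06*u - 2.24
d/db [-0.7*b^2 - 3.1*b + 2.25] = -1.4*b - 3.1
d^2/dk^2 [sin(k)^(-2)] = 2*(cos(2*k) + 2)/sin(k)^4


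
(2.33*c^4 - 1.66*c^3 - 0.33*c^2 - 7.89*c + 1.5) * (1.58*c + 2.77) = 3.6814*c^5 + 3.8313*c^4 - 5.1196*c^3 - 13.3803*c^2 - 19.4853*c + 4.155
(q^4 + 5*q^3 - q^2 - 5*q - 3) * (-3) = -3*q^4 - 15*q^3 + 3*q^2 + 15*q + 9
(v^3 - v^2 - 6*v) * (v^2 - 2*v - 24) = v^5 - 3*v^4 - 28*v^3 + 36*v^2 + 144*v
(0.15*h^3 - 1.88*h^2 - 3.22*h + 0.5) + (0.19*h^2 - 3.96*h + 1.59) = 0.15*h^3 - 1.69*h^2 - 7.18*h + 2.09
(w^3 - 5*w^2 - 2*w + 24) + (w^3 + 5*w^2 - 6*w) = 2*w^3 - 8*w + 24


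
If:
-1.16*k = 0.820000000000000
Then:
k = -0.71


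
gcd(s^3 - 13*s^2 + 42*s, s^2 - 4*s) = s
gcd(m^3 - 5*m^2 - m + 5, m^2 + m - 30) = m - 5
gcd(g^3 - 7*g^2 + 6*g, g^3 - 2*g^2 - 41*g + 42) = g - 1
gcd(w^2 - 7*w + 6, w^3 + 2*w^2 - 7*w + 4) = w - 1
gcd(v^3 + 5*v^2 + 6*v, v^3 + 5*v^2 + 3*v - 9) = v + 3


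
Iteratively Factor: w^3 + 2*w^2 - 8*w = (w)*(w^2 + 2*w - 8) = w*(w - 2)*(w + 4)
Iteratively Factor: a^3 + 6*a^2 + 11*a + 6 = (a + 1)*(a^2 + 5*a + 6) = (a + 1)*(a + 2)*(a + 3)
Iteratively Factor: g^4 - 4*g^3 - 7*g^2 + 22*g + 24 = (g + 1)*(g^3 - 5*g^2 - 2*g + 24) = (g - 3)*(g + 1)*(g^2 - 2*g - 8) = (g - 4)*(g - 3)*(g + 1)*(g + 2)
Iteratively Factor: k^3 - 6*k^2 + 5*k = (k)*(k^2 - 6*k + 5) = k*(k - 1)*(k - 5)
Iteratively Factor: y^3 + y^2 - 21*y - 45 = (y + 3)*(y^2 - 2*y - 15) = (y + 3)^2*(y - 5)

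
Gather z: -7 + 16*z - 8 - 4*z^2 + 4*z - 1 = -4*z^2 + 20*z - 16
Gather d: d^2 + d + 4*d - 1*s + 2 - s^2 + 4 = d^2 + 5*d - s^2 - s + 6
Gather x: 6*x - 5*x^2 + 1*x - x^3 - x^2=-x^3 - 6*x^2 + 7*x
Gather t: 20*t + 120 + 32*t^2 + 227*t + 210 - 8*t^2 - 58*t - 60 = 24*t^2 + 189*t + 270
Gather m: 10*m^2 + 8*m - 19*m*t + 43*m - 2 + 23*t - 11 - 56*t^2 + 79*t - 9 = 10*m^2 + m*(51 - 19*t) - 56*t^2 + 102*t - 22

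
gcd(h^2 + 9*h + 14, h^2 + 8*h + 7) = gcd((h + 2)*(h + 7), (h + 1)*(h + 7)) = h + 7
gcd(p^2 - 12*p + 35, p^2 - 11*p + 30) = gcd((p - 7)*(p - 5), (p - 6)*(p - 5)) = p - 5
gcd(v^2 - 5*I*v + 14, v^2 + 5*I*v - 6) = v + 2*I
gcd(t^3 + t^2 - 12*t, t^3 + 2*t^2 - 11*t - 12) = t^2 + t - 12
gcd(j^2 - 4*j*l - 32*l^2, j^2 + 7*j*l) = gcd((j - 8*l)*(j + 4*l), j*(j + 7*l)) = 1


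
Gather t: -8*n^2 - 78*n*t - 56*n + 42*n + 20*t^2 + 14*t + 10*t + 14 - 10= -8*n^2 - 14*n + 20*t^2 + t*(24 - 78*n) + 4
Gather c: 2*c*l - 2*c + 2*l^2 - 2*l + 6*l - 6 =c*(2*l - 2) + 2*l^2 + 4*l - 6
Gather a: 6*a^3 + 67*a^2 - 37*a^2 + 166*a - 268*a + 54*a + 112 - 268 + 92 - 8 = 6*a^3 + 30*a^2 - 48*a - 72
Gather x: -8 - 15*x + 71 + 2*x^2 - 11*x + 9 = 2*x^2 - 26*x + 72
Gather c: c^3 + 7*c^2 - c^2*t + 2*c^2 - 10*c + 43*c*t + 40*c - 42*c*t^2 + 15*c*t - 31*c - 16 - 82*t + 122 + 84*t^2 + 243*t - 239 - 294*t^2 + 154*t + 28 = c^3 + c^2*(9 - t) + c*(-42*t^2 + 58*t - 1) - 210*t^2 + 315*t - 105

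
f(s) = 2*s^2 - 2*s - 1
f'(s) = 4*s - 2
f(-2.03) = 11.30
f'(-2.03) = -10.12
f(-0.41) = 0.16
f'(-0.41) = -3.64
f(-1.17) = 4.08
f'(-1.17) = -6.68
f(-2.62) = 17.97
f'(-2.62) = -12.48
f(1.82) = 1.98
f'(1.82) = 5.28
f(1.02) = -0.96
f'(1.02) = 2.08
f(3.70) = 18.98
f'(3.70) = 12.80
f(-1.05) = 3.30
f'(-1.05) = -6.20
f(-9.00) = 179.00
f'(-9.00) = -38.00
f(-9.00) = 179.00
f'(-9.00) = -38.00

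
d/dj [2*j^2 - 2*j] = 4*j - 2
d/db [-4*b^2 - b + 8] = -8*b - 1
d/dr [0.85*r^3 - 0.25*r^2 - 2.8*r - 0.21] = 2.55*r^2 - 0.5*r - 2.8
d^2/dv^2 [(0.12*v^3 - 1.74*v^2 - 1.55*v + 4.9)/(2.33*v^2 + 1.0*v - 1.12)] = (8.88178419700125e-16*v^5 - 7.85488599999998*v^3 + 131.559036*v^2 + 45.135888*v + 27.536768)/(12.649337*v^6 + 16.2867*v^5 - 11.251104*v^4 - 14.6576*v^3 + 5.408256*v^2 + 3.7632*v - 1.404928)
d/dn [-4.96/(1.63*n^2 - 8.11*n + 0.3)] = (16.1696*n - 40.2256)/(1.63*n^2 - 8.11*n + 0.3)^2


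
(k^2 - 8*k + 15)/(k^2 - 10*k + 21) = (k - 5)/(k - 7)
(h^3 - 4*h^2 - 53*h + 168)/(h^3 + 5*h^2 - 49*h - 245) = (h^2 - 11*h + 24)/(h^2 - 2*h - 35)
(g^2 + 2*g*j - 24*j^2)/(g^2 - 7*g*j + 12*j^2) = (g + 6*j)/(g - 3*j)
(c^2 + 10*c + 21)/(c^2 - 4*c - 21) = (c + 7)/(c - 7)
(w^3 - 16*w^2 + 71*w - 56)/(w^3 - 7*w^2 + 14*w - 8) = (w^2 - 15*w + 56)/(w^2 - 6*w + 8)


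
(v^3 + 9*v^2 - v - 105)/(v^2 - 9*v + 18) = (v^2 + 12*v + 35)/(v - 6)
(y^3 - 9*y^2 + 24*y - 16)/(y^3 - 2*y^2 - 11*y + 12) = (y - 4)/(y + 3)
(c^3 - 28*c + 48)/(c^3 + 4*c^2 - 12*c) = (c - 4)/c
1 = 1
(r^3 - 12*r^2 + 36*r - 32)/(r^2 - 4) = (r^2 - 10*r + 16)/(r + 2)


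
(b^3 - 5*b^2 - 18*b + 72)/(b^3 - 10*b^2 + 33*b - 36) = (b^2 - 2*b - 24)/(b^2 - 7*b + 12)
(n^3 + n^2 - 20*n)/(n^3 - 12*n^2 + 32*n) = (n + 5)/(n - 8)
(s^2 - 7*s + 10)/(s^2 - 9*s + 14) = (s - 5)/(s - 7)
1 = 1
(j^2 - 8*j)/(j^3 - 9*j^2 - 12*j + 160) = j/(j^2 - j - 20)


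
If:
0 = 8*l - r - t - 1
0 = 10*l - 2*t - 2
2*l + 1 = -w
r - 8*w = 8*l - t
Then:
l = -7/16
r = -21/16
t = -51/16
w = -1/8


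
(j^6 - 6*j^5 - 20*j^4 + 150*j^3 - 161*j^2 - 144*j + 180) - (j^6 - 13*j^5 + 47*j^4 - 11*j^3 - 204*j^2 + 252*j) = 7*j^5 - 67*j^4 + 161*j^3 + 43*j^2 - 396*j + 180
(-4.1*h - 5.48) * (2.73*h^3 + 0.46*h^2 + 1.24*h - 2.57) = -11.193*h^4 - 16.8464*h^3 - 7.6048*h^2 + 3.7418*h + 14.0836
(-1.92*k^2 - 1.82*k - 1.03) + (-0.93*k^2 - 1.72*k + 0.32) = -2.85*k^2 - 3.54*k - 0.71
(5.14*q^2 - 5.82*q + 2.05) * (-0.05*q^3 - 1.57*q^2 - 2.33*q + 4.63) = -0.257*q^5 - 7.7788*q^4 - 2.9413*q^3 + 34.1403*q^2 - 31.7231*q + 9.4915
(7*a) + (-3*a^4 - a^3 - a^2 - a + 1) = -3*a^4 - a^3 - a^2 + 6*a + 1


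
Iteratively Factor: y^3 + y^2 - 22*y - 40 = (y + 4)*(y^2 - 3*y - 10) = (y + 2)*(y + 4)*(y - 5)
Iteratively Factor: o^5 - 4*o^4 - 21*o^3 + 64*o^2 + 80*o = (o + 1)*(o^4 - 5*o^3 - 16*o^2 + 80*o) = (o + 1)*(o + 4)*(o^3 - 9*o^2 + 20*o) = o*(o + 1)*(o + 4)*(o^2 - 9*o + 20) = o*(o - 5)*(o + 1)*(o + 4)*(o - 4)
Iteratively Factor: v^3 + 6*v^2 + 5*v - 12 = (v - 1)*(v^2 + 7*v + 12) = (v - 1)*(v + 3)*(v + 4)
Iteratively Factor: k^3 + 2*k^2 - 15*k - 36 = (k - 4)*(k^2 + 6*k + 9) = (k - 4)*(k + 3)*(k + 3)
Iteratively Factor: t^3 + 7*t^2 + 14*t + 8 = (t + 4)*(t^2 + 3*t + 2) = (t + 1)*(t + 4)*(t + 2)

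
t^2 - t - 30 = (t - 6)*(t + 5)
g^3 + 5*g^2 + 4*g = g*(g + 1)*(g + 4)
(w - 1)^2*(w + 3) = w^3 + w^2 - 5*w + 3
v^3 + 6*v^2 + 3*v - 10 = (v - 1)*(v + 2)*(v + 5)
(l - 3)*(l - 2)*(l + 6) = l^3 + l^2 - 24*l + 36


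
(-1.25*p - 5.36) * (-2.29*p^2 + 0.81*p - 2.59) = 2.8625*p^3 + 11.2619*p^2 - 1.1041*p + 13.8824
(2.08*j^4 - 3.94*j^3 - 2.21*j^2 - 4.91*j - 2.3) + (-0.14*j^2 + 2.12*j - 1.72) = 2.08*j^4 - 3.94*j^3 - 2.35*j^2 - 2.79*j - 4.02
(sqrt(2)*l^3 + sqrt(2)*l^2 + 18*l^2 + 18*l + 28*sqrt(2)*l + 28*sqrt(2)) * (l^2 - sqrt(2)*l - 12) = sqrt(2)*l^5 + sqrt(2)*l^4 + 16*l^4 - 2*sqrt(2)*l^3 + 16*l^3 - 272*l^2 - 2*sqrt(2)*l^2 - 336*sqrt(2)*l - 272*l - 336*sqrt(2)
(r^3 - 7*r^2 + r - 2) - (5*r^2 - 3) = r^3 - 12*r^2 + r + 1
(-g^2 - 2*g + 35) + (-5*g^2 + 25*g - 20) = -6*g^2 + 23*g + 15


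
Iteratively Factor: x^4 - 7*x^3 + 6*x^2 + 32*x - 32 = (x - 4)*(x^3 - 3*x^2 - 6*x + 8) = (x - 4)^2*(x^2 + x - 2) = (x - 4)^2*(x + 2)*(x - 1)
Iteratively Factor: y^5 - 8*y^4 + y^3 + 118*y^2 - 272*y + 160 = (y - 4)*(y^4 - 4*y^3 - 15*y^2 + 58*y - 40) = (y - 4)*(y - 2)*(y^3 - 2*y^2 - 19*y + 20) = (y - 5)*(y - 4)*(y - 2)*(y^2 + 3*y - 4) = (y - 5)*(y - 4)*(y - 2)*(y - 1)*(y + 4)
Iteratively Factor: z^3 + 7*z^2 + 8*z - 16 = (z + 4)*(z^2 + 3*z - 4) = (z + 4)^2*(z - 1)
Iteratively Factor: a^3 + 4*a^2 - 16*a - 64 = (a + 4)*(a^2 - 16) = (a - 4)*(a + 4)*(a + 4)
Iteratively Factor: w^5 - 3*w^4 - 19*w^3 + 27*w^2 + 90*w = (w)*(w^4 - 3*w^3 - 19*w^2 + 27*w + 90) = w*(w - 3)*(w^3 - 19*w - 30) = w*(w - 3)*(w + 3)*(w^2 - 3*w - 10) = w*(w - 3)*(w + 2)*(w + 3)*(w - 5)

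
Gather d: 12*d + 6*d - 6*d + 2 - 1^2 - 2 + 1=12*d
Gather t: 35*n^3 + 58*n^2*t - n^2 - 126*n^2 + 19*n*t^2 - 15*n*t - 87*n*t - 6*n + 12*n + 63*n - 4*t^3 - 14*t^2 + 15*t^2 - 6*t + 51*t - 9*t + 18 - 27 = 35*n^3 - 127*n^2 + 69*n - 4*t^3 + t^2*(19*n + 1) + t*(58*n^2 - 102*n + 36) - 9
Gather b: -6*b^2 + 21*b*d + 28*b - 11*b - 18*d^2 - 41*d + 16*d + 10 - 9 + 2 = -6*b^2 + b*(21*d + 17) - 18*d^2 - 25*d + 3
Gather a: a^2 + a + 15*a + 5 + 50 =a^2 + 16*a + 55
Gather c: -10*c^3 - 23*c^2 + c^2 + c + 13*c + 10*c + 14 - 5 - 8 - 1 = -10*c^3 - 22*c^2 + 24*c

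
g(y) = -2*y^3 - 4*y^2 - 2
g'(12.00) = -960.00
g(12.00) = -4034.00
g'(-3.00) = -30.00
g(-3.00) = 16.00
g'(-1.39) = -0.47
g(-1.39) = -4.36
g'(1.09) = -15.85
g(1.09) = -9.34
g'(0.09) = -0.77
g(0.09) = -2.03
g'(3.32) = -92.69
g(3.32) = -119.28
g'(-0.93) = 2.25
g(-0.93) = -3.85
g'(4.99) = -189.32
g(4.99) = -350.10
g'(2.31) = -50.50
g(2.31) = -48.00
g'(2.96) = -76.25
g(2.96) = -88.92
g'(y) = -6*y^2 - 8*y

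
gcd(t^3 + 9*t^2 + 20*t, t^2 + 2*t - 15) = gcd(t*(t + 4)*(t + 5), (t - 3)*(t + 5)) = t + 5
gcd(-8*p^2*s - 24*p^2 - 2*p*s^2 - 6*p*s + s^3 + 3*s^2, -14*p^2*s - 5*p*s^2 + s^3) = 2*p + s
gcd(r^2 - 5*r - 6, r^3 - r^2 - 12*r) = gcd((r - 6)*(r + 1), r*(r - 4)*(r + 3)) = 1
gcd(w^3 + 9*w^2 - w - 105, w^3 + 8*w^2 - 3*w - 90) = w^2 + 2*w - 15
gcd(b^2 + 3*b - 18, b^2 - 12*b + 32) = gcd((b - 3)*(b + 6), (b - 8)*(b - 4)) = 1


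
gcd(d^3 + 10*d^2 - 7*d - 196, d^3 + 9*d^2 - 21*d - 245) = d^2 + 14*d + 49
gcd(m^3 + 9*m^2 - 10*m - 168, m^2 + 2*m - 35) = m + 7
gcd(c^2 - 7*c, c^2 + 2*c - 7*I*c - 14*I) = 1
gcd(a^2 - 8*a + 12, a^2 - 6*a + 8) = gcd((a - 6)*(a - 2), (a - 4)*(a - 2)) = a - 2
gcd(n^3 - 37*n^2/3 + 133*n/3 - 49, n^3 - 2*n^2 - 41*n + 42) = n - 7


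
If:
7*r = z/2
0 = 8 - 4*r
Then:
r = 2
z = 28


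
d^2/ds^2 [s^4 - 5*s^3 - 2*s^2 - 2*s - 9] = 12*s^2 - 30*s - 4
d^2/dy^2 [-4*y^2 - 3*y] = -8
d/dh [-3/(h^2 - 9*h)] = 3*(2*h - 9)/(h^2*(h - 9)^2)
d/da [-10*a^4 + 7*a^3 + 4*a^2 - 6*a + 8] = -40*a^3 + 21*a^2 + 8*a - 6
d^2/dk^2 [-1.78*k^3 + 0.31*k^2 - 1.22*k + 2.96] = 0.62 - 10.68*k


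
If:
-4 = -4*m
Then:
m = 1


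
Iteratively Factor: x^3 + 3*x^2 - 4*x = (x + 4)*(x^2 - x) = (x - 1)*(x + 4)*(x)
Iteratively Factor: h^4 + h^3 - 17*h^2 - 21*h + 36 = (h - 1)*(h^3 + 2*h^2 - 15*h - 36) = (h - 1)*(h + 3)*(h^2 - h - 12) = (h - 4)*(h - 1)*(h + 3)*(h + 3)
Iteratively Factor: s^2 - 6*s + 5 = (s - 1)*(s - 5)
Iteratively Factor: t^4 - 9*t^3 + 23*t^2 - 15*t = (t - 1)*(t^3 - 8*t^2 + 15*t) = t*(t - 1)*(t^2 - 8*t + 15) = t*(t - 3)*(t - 1)*(t - 5)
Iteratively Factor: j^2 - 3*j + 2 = (j - 2)*(j - 1)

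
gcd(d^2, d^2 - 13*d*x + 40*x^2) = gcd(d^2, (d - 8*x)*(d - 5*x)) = 1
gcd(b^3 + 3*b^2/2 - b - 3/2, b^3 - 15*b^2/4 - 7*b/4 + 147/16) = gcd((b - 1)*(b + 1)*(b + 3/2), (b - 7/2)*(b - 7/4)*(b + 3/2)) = b + 3/2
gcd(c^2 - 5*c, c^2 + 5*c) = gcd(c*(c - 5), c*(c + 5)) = c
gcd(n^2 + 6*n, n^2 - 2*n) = n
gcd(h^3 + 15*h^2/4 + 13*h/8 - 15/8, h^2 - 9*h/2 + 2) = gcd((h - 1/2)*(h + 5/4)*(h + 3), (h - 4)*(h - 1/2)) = h - 1/2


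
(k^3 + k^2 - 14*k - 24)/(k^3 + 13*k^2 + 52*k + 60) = (k^2 - k - 12)/(k^2 + 11*k + 30)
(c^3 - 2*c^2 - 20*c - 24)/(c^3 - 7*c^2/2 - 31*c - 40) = 2*(c^2 - 4*c - 12)/(2*c^2 - 11*c - 40)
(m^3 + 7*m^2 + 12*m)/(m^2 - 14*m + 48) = m*(m^2 + 7*m + 12)/(m^2 - 14*m + 48)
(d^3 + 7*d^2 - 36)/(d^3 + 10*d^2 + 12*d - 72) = (d + 3)/(d + 6)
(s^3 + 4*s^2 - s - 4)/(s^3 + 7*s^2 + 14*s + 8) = (s - 1)/(s + 2)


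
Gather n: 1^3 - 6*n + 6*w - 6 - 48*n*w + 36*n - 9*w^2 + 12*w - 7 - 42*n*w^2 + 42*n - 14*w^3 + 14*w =n*(-42*w^2 - 48*w + 72) - 14*w^3 - 9*w^2 + 32*w - 12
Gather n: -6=-6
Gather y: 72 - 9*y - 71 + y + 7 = 8 - 8*y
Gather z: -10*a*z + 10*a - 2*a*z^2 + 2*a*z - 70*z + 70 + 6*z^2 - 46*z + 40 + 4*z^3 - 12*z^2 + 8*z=10*a + 4*z^3 + z^2*(-2*a - 6) + z*(-8*a - 108) + 110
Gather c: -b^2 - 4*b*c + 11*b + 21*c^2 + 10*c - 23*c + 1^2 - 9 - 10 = -b^2 + 11*b + 21*c^2 + c*(-4*b - 13) - 18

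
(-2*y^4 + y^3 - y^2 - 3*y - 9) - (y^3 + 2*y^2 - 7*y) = -2*y^4 - 3*y^2 + 4*y - 9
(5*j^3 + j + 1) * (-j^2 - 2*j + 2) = -5*j^5 - 10*j^4 + 9*j^3 - 3*j^2 + 2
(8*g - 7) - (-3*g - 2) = 11*g - 5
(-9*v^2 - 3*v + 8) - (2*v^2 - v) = -11*v^2 - 2*v + 8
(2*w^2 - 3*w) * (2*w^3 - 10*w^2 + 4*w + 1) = 4*w^5 - 26*w^4 + 38*w^3 - 10*w^2 - 3*w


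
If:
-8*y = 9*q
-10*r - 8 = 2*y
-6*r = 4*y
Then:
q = -32/21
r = -8/7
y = 12/7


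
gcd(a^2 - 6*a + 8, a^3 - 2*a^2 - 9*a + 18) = a - 2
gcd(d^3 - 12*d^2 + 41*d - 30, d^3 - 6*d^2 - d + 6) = d^2 - 7*d + 6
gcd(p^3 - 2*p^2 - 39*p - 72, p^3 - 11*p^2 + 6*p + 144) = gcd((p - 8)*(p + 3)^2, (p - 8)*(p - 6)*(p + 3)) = p^2 - 5*p - 24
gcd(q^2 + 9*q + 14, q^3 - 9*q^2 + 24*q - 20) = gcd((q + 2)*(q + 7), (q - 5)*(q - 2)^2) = 1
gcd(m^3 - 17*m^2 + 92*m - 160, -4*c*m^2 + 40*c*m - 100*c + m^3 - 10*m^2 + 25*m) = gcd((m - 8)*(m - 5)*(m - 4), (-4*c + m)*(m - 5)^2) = m - 5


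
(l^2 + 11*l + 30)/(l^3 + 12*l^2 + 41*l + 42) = (l^2 + 11*l + 30)/(l^3 + 12*l^2 + 41*l + 42)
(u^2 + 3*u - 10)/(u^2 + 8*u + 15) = (u - 2)/(u + 3)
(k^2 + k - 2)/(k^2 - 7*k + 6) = (k + 2)/(k - 6)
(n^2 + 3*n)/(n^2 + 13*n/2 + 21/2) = 2*n/(2*n + 7)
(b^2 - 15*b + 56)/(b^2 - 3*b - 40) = (b - 7)/(b + 5)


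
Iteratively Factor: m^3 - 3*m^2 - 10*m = (m - 5)*(m^2 + 2*m) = m*(m - 5)*(m + 2)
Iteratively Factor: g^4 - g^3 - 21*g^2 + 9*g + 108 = (g - 4)*(g^3 + 3*g^2 - 9*g - 27) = (g - 4)*(g + 3)*(g^2 - 9) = (g - 4)*(g - 3)*(g + 3)*(g + 3)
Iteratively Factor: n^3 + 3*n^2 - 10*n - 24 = (n + 2)*(n^2 + n - 12) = (n + 2)*(n + 4)*(n - 3)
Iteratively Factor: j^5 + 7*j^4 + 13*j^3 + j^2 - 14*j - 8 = (j + 1)*(j^4 + 6*j^3 + 7*j^2 - 6*j - 8) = (j + 1)*(j + 2)*(j^3 + 4*j^2 - j - 4) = (j - 1)*(j + 1)*(j + 2)*(j^2 + 5*j + 4) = (j - 1)*(j + 1)^2*(j + 2)*(j + 4)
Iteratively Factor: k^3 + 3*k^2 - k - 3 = (k - 1)*(k^2 + 4*k + 3) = (k - 1)*(k + 3)*(k + 1)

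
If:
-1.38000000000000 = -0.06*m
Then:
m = 23.00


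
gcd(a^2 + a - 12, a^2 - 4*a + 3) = a - 3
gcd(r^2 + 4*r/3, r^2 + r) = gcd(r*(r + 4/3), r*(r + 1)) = r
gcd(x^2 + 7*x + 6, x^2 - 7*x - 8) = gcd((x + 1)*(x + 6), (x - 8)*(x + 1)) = x + 1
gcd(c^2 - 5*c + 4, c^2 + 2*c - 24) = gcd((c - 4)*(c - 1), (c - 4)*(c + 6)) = c - 4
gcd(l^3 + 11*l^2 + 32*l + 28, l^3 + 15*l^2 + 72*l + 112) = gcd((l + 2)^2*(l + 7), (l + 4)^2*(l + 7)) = l + 7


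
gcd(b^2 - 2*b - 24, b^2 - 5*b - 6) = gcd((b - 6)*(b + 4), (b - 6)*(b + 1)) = b - 6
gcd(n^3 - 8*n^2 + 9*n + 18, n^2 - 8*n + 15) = n - 3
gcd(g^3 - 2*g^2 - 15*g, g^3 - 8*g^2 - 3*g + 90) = g^2 - 2*g - 15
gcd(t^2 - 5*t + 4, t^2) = 1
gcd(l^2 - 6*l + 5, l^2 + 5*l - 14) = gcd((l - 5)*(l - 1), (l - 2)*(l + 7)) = 1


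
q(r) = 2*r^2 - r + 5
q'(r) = 4*r - 1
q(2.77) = 17.58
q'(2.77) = 10.08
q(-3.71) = 36.24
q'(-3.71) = -15.84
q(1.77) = 9.50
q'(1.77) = 6.08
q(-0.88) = 7.43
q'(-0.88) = -4.52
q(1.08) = 6.25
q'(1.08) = 3.32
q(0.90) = 5.72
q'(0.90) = 2.60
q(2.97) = 19.67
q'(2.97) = 10.88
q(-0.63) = 6.42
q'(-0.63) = -3.52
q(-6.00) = 83.00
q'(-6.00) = -25.00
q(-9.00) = 176.00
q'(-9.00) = -37.00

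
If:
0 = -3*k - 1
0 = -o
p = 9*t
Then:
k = -1/3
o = 0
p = 9*t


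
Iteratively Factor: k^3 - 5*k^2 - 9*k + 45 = (k - 3)*(k^2 - 2*k - 15) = (k - 5)*(k - 3)*(k + 3)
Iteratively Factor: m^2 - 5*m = (m)*(m - 5)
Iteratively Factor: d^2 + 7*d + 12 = (d + 4)*(d + 3)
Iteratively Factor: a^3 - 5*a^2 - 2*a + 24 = (a + 2)*(a^2 - 7*a + 12) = (a - 3)*(a + 2)*(a - 4)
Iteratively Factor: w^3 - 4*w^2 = (w)*(w^2 - 4*w) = w^2*(w - 4)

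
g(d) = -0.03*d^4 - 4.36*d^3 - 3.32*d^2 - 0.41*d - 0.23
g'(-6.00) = -405.53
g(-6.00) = 785.59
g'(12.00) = -2170.97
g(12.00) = -8639.39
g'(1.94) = -63.40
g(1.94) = -45.78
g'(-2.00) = -38.49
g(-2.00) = 21.71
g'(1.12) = -24.42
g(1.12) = -11.03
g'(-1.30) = -13.62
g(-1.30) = 4.19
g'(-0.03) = -0.22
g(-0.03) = -0.22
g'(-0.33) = 0.36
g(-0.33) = -0.30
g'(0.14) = -1.60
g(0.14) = -0.36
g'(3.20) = -159.53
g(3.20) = -181.55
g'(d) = -0.12*d^3 - 13.08*d^2 - 6.64*d - 0.41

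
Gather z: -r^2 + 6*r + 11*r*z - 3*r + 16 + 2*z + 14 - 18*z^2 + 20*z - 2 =-r^2 + 3*r - 18*z^2 + z*(11*r + 22) + 28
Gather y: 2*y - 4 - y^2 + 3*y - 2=-y^2 + 5*y - 6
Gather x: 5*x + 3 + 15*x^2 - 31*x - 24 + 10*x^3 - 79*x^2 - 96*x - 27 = 10*x^3 - 64*x^2 - 122*x - 48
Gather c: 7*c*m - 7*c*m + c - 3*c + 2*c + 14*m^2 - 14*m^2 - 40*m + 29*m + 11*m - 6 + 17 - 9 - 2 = 0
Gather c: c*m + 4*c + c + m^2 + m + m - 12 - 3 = c*(m + 5) + m^2 + 2*m - 15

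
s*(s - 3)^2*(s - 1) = s^4 - 7*s^3 + 15*s^2 - 9*s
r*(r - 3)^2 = r^3 - 6*r^2 + 9*r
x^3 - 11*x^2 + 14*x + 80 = (x - 8)*(x - 5)*(x + 2)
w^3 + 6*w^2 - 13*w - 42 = (w - 3)*(w + 2)*(w + 7)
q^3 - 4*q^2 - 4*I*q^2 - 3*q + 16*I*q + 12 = (q - 4)*(q - 3*I)*(q - I)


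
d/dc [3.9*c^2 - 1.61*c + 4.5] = 7.8*c - 1.61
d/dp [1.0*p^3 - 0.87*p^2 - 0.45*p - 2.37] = 3.0*p^2 - 1.74*p - 0.45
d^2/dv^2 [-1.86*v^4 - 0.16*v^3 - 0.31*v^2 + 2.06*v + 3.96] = -22.32*v^2 - 0.96*v - 0.62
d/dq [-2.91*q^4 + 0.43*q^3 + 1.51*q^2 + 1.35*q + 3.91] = -11.64*q^3 + 1.29*q^2 + 3.02*q + 1.35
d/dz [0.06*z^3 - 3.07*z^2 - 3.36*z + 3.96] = 0.18*z^2 - 6.14*z - 3.36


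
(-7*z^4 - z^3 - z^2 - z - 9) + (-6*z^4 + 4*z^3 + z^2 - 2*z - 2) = -13*z^4 + 3*z^3 - 3*z - 11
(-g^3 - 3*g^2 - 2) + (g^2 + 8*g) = -g^3 - 2*g^2 + 8*g - 2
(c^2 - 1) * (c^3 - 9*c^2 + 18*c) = c^5 - 9*c^4 + 17*c^3 + 9*c^2 - 18*c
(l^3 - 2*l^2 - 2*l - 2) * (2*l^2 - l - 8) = 2*l^5 - 5*l^4 - 10*l^3 + 14*l^2 + 18*l + 16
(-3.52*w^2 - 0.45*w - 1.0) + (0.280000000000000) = -3.52*w^2 - 0.45*w - 0.72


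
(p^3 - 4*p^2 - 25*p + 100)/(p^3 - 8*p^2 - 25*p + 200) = (p - 4)/(p - 8)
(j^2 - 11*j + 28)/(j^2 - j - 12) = (j - 7)/(j + 3)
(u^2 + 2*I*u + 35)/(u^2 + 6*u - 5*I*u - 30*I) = (u + 7*I)/(u + 6)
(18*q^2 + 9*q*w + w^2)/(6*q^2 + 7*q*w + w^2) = (3*q + w)/(q + w)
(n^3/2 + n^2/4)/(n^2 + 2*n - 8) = n^2*(2*n + 1)/(4*(n^2 + 2*n - 8))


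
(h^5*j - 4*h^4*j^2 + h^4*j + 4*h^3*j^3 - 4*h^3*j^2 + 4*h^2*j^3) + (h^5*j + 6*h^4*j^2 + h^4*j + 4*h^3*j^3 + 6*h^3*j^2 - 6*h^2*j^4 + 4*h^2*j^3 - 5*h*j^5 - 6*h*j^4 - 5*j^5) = 2*h^5*j + 2*h^4*j^2 + 2*h^4*j + 8*h^3*j^3 + 2*h^3*j^2 - 6*h^2*j^4 + 8*h^2*j^3 - 5*h*j^5 - 6*h*j^4 - 5*j^5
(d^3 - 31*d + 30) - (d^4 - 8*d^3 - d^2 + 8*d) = -d^4 + 9*d^3 + d^2 - 39*d + 30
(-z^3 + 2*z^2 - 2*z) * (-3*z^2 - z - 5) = 3*z^5 - 5*z^4 + 9*z^3 - 8*z^2 + 10*z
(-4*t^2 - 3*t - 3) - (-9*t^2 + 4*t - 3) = 5*t^2 - 7*t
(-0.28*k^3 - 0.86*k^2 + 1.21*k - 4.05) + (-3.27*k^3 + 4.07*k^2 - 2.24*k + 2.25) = -3.55*k^3 + 3.21*k^2 - 1.03*k - 1.8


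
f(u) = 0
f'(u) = 0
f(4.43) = 0.00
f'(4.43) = 0.00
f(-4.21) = 0.00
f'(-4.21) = 0.00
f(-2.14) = 0.00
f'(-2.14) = 0.00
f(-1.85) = 0.00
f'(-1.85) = 0.00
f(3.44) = 0.00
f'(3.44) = 0.00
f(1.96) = 0.00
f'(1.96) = 0.00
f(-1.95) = 0.00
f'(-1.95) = 0.00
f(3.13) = 0.00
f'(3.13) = 0.00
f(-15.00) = 0.00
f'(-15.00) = 0.00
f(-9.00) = 0.00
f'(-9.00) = 0.00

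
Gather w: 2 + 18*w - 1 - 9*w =9*w + 1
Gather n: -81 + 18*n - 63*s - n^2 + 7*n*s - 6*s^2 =-n^2 + n*(7*s + 18) - 6*s^2 - 63*s - 81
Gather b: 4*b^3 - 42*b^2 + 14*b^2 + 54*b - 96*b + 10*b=4*b^3 - 28*b^2 - 32*b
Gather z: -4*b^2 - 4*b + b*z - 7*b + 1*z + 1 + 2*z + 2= -4*b^2 - 11*b + z*(b + 3) + 3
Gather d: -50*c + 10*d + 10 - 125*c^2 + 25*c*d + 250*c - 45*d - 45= -125*c^2 + 200*c + d*(25*c - 35) - 35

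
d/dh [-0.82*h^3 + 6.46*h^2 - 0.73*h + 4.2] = -2.46*h^2 + 12.92*h - 0.73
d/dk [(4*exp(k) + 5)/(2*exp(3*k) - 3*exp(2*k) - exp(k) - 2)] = ((4*exp(k) + 5)*(-6*exp(2*k) + 6*exp(k) + 1) + 8*exp(3*k) - 12*exp(2*k) - 4*exp(k) - 8)*exp(k)/(-2*exp(3*k) + 3*exp(2*k) + exp(k) + 2)^2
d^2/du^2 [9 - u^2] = -2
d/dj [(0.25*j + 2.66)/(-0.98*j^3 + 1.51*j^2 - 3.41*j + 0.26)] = (0.49*j^3 + 7.4429*j^2 - 8.0332*j + 9.1356)/(0.9604*j^6 - 2.9596*j^5 + 8.9637*j^4 - 10.8078*j^3 + 12.4133*j^2 - 1.7732*j + 0.0676)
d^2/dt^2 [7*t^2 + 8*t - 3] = 14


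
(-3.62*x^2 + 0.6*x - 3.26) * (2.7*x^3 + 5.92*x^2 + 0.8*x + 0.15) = -9.774*x^5 - 19.8104*x^4 - 8.146*x^3 - 19.3622*x^2 - 2.518*x - 0.489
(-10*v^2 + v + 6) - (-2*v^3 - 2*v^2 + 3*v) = 2*v^3 - 8*v^2 - 2*v + 6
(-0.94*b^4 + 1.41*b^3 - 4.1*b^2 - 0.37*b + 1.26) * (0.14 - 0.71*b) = 0.6674*b^5 - 1.1327*b^4 + 3.1084*b^3 - 0.3113*b^2 - 0.9464*b + 0.1764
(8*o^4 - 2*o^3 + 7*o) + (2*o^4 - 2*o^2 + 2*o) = 10*o^4 - 2*o^3 - 2*o^2 + 9*o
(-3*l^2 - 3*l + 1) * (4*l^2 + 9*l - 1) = -12*l^4 - 39*l^3 - 20*l^2 + 12*l - 1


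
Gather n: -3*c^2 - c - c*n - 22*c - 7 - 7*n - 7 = -3*c^2 - 23*c + n*(-c - 7) - 14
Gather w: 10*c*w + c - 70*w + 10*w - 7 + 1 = c + w*(10*c - 60) - 6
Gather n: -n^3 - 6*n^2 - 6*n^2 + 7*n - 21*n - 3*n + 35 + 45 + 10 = -n^3 - 12*n^2 - 17*n + 90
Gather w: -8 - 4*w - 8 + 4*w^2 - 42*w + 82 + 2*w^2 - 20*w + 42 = 6*w^2 - 66*w + 108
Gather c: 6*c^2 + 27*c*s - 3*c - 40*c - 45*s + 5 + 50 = 6*c^2 + c*(27*s - 43) - 45*s + 55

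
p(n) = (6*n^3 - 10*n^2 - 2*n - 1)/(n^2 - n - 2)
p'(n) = (1 - 2*n)*(6*n^3 - 10*n^2 - 2*n - 1)/(n^2 - n - 2)^2 + (18*n^2 - 20*n - 2)/(n^2 - n - 2)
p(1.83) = 2.86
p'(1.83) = -29.23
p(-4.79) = -34.21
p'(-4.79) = 5.63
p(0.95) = 3.31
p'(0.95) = 3.78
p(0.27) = 0.98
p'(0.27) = 2.57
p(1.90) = -0.88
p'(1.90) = -94.59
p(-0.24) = 0.69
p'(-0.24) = -2.86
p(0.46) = 1.54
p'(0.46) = 3.23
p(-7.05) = -47.24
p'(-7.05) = 5.85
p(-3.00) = -24.70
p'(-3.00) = 4.71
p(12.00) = 68.48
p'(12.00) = 5.96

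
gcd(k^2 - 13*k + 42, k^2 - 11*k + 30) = k - 6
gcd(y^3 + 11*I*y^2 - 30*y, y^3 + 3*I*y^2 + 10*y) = y^2 + 5*I*y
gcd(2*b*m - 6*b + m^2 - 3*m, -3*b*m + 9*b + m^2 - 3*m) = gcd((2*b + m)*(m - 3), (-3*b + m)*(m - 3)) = m - 3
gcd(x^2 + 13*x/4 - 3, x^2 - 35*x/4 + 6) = x - 3/4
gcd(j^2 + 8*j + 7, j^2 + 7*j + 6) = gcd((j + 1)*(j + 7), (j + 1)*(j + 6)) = j + 1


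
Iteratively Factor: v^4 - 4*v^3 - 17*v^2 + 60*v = (v - 5)*(v^3 + v^2 - 12*v) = (v - 5)*(v - 3)*(v^2 + 4*v) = v*(v - 5)*(v - 3)*(v + 4)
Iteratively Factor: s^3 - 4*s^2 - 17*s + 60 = (s - 3)*(s^2 - s - 20) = (s - 5)*(s - 3)*(s + 4)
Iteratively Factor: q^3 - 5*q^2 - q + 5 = (q - 5)*(q^2 - 1) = (q - 5)*(q + 1)*(q - 1)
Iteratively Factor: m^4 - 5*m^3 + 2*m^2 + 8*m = (m - 4)*(m^3 - m^2 - 2*m) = m*(m - 4)*(m^2 - m - 2) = m*(m - 4)*(m - 2)*(m + 1)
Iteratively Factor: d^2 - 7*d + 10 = (d - 2)*(d - 5)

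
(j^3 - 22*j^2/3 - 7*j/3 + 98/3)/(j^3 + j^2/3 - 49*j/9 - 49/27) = 9*(j^2 - 5*j - 14)/(9*j^2 + 24*j + 7)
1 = 1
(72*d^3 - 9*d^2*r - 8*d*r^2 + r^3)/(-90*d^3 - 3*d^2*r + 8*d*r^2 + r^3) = (-24*d^2 - 5*d*r + r^2)/(30*d^2 + 11*d*r + r^2)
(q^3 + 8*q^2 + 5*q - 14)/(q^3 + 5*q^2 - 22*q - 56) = (q - 1)/(q - 4)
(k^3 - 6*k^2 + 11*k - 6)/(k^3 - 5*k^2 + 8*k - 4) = (k - 3)/(k - 2)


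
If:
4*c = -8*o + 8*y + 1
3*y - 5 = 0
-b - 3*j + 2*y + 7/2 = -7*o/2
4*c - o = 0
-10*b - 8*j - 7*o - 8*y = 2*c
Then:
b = -9455/1188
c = 43/108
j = 8065/1188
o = 43/27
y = 5/3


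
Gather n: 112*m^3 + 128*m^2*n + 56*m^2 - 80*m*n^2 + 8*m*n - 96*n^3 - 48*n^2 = 112*m^3 + 56*m^2 - 96*n^3 + n^2*(-80*m - 48) + n*(128*m^2 + 8*m)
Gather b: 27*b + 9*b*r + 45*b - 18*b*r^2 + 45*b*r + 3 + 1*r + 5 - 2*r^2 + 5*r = b*(-18*r^2 + 54*r + 72) - 2*r^2 + 6*r + 8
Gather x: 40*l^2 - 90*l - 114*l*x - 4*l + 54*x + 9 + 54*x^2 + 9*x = 40*l^2 - 94*l + 54*x^2 + x*(63 - 114*l) + 9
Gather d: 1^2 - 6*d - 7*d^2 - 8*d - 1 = -7*d^2 - 14*d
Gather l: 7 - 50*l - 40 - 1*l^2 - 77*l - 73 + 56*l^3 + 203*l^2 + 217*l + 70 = 56*l^3 + 202*l^2 + 90*l - 36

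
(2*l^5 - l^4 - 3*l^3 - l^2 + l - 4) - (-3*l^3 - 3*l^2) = 2*l^5 - l^4 + 2*l^2 + l - 4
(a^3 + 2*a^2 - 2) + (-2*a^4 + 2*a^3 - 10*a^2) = -2*a^4 + 3*a^3 - 8*a^2 - 2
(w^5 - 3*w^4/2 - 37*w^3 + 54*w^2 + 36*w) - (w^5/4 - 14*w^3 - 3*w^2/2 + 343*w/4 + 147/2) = 3*w^5/4 - 3*w^4/2 - 23*w^3 + 111*w^2/2 - 199*w/4 - 147/2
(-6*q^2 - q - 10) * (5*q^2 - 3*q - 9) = -30*q^4 + 13*q^3 + 7*q^2 + 39*q + 90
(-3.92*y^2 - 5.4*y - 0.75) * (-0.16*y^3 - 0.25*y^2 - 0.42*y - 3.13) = 0.6272*y^5 + 1.844*y^4 + 3.1164*y^3 + 14.7251*y^2 + 17.217*y + 2.3475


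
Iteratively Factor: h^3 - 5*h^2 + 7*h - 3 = (h - 3)*(h^2 - 2*h + 1) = (h - 3)*(h - 1)*(h - 1)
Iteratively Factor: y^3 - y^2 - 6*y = (y + 2)*(y^2 - 3*y) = (y - 3)*(y + 2)*(y)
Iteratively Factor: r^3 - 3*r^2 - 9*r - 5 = (r + 1)*(r^2 - 4*r - 5) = (r - 5)*(r + 1)*(r + 1)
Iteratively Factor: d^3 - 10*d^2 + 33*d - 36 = (d - 3)*(d^2 - 7*d + 12) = (d - 3)^2*(d - 4)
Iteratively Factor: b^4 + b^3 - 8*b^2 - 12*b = (b + 2)*(b^3 - b^2 - 6*b) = (b - 3)*(b + 2)*(b^2 + 2*b) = b*(b - 3)*(b + 2)*(b + 2)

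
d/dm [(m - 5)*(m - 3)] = 2*m - 8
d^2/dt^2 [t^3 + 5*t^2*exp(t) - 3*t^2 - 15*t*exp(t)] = 5*t^2*exp(t) + 5*t*exp(t) + 6*t - 20*exp(t) - 6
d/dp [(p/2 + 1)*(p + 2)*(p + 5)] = 3*(p/2 + 1)*(p + 4)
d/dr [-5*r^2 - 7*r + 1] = -10*r - 7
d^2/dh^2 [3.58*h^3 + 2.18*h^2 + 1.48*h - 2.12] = 21.48*h + 4.36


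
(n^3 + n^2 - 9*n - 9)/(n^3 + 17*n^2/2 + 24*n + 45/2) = 2*(n^2 - 2*n - 3)/(2*n^2 + 11*n + 15)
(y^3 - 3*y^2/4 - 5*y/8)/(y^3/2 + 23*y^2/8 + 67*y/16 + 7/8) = 2*y*(8*y^2 - 6*y - 5)/(8*y^3 + 46*y^2 + 67*y + 14)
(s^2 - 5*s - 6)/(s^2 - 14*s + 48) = (s + 1)/(s - 8)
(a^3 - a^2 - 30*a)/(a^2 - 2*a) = (a^2 - a - 30)/(a - 2)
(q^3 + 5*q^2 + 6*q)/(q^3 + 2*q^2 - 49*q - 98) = q*(q + 3)/(q^2 - 49)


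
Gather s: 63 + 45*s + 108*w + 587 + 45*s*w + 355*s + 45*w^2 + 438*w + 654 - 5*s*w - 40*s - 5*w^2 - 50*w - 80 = s*(40*w + 360) + 40*w^2 + 496*w + 1224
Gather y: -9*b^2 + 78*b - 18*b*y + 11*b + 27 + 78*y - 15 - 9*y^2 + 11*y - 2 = -9*b^2 + 89*b - 9*y^2 + y*(89 - 18*b) + 10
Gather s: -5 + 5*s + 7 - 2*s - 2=3*s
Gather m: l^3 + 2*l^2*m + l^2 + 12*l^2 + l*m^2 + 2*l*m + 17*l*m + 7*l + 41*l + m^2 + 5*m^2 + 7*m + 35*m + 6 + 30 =l^3 + 13*l^2 + 48*l + m^2*(l + 6) + m*(2*l^2 + 19*l + 42) + 36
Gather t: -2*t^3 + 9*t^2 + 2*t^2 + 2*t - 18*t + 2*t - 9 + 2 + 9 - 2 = -2*t^3 + 11*t^2 - 14*t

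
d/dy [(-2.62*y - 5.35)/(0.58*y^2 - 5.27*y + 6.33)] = (1.5196*y^2 + 6.206*y - 44.7791)/(0.3364*y^4 - 6.1132*y^3 + 35.1157*y^2 - 66.7182*y + 40.0689)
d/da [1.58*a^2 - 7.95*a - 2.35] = 3.16*a - 7.95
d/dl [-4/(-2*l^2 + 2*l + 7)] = 8*(1 - 2*l)/(-2*l^2 + 2*l + 7)^2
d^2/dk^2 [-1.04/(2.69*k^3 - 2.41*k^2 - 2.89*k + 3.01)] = ((16.7856*k - 5.0128)*(2.69*k^3 - 2.41*k^2 - 2.89*k + 3.01) - 1.04*(-16.14*k^2 + 9.64*k + 5.78)*(-8.07*k^2 + 4.82*k + 2.89))/(2.69*k^3 - 2.41*k^2 - 2.89*k + 3.01)^3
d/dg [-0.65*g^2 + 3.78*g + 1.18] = 3.78 - 1.3*g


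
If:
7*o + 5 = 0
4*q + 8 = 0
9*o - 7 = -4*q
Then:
No Solution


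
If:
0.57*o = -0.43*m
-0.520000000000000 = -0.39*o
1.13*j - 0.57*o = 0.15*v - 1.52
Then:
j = 0.132743362831858*v - 0.672566371681416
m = -1.77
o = 1.33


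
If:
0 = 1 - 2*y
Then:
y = 1/2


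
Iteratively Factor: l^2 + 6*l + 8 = (l + 2)*(l + 4)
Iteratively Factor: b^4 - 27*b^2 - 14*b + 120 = (b + 4)*(b^3 - 4*b^2 - 11*b + 30) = (b - 5)*(b + 4)*(b^2 + b - 6) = (b - 5)*(b + 3)*(b + 4)*(b - 2)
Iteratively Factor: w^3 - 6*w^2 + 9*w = (w - 3)*(w^2 - 3*w) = w*(w - 3)*(w - 3)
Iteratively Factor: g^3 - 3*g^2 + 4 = (g - 2)*(g^2 - g - 2) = (g - 2)^2*(g + 1)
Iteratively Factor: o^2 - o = (o)*(o - 1)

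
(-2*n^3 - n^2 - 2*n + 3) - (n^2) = -2*n^3 - 2*n^2 - 2*n + 3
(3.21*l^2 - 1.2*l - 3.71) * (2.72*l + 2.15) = 8.7312*l^3 + 3.6375*l^2 - 12.6712*l - 7.9765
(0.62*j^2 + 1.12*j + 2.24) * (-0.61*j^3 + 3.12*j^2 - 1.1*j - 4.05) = -0.3782*j^5 + 1.2512*j^4 + 1.446*j^3 + 3.2458*j^2 - 7.0*j - 9.072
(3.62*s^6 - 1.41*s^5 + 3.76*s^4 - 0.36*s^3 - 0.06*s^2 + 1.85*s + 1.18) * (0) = 0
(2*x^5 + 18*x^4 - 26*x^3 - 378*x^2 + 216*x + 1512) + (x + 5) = 2*x^5 + 18*x^4 - 26*x^3 - 378*x^2 + 217*x + 1517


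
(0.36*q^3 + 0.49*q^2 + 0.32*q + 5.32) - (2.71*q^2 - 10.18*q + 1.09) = 0.36*q^3 - 2.22*q^2 + 10.5*q + 4.23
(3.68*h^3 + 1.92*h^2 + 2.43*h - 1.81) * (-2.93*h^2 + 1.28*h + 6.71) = -10.7824*h^5 - 0.9152*h^4 + 20.0305*h^3 + 21.2969*h^2 + 13.9885*h - 12.1451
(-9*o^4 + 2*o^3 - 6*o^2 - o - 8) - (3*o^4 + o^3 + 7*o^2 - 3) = -12*o^4 + o^3 - 13*o^2 - o - 5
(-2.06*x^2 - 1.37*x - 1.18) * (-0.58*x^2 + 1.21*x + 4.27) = 1.1948*x^4 - 1.698*x^3 - 9.7695*x^2 - 7.2777*x - 5.0386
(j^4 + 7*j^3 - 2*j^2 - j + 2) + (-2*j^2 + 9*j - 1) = j^4 + 7*j^3 - 4*j^2 + 8*j + 1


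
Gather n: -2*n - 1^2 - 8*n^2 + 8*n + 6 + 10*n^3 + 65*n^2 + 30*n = 10*n^3 + 57*n^2 + 36*n + 5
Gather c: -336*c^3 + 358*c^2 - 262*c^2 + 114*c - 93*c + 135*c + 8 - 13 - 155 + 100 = -336*c^3 + 96*c^2 + 156*c - 60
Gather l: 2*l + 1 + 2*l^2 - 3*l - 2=2*l^2 - l - 1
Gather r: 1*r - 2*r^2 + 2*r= -2*r^2 + 3*r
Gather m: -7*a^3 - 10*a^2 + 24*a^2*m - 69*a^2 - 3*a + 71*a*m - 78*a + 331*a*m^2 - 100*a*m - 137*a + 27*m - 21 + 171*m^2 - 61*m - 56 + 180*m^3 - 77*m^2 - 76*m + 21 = -7*a^3 - 79*a^2 - 218*a + 180*m^3 + m^2*(331*a + 94) + m*(24*a^2 - 29*a - 110) - 56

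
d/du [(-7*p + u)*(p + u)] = -6*p + 2*u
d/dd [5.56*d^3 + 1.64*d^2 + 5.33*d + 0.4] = 16.68*d^2 + 3.28*d + 5.33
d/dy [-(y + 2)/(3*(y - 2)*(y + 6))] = (y^2 + 4*y + 20)/(3*(y^4 + 8*y^3 - 8*y^2 - 96*y + 144))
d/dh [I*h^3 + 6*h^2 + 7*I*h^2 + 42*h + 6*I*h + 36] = 3*I*h^2 + h*(12 + 14*I) + 42 + 6*I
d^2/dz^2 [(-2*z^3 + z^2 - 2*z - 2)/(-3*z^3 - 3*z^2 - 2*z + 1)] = 2*(-27*z^6 + 18*z^5 + 216*z^4 + 149*z^3 + 105*z^2 + 78*z + 17)/(27*z^9 + 81*z^8 + 135*z^7 + 108*z^6 + 36*z^5 - 27*z^4 - 19*z^3 - 3*z^2 + 6*z - 1)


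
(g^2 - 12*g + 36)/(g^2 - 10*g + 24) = (g - 6)/(g - 4)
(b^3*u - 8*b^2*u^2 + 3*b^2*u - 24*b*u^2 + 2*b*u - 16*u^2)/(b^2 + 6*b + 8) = u*(b^2 - 8*b*u + b - 8*u)/(b + 4)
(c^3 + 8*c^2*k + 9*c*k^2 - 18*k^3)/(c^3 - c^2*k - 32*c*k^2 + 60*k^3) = (c^2 + 2*c*k - 3*k^2)/(c^2 - 7*c*k + 10*k^2)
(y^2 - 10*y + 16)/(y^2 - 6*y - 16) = (y - 2)/(y + 2)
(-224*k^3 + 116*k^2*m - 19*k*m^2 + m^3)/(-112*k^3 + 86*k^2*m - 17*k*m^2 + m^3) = (4*k - m)/(2*k - m)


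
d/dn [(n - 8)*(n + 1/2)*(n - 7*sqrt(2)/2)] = 3*n^2 - 15*n - 7*sqrt(2)*n - 4 + 105*sqrt(2)/4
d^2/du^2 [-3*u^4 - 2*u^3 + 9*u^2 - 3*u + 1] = -36*u^2 - 12*u + 18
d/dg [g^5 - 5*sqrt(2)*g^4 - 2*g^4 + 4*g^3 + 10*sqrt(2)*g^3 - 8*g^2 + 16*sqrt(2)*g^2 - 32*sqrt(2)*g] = 5*g^4 - 20*sqrt(2)*g^3 - 8*g^3 + 12*g^2 + 30*sqrt(2)*g^2 - 16*g + 32*sqrt(2)*g - 32*sqrt(2)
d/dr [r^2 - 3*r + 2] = 2*r - 3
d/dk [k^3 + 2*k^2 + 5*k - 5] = 3*k^2 + 4*k + 5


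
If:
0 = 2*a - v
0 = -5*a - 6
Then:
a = -6/5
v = -12/5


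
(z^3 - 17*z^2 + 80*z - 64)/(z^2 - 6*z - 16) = (z^2 - 9*z + 8)/(z + 2)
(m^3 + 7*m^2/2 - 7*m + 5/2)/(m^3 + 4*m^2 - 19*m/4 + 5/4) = 2*(m - 1)/(2*m - 1)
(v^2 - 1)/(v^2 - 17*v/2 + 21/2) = 2*(v^2 - 1)/(2*v^2 - 17*v + 21)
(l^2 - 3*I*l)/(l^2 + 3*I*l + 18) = l/(l + 6*I)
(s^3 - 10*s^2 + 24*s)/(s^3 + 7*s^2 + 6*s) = (s^2 - 10*s + 24)/(s^2 + 7*s + 6)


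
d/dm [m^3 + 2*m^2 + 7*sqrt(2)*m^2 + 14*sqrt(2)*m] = 3*m^2 + 4*m + 14*sqrt(2)*m + 14*sqrt(2)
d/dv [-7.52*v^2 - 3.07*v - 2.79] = -15.04*v - 3.07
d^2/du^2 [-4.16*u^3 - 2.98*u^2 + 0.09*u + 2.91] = -24.96*u - 5.96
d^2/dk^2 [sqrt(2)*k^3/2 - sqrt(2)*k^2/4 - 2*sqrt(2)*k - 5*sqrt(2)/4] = sqrt(2)*(6*k - 1)/2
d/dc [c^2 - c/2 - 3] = 2*c - 1/2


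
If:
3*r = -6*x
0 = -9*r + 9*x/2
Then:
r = 0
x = 0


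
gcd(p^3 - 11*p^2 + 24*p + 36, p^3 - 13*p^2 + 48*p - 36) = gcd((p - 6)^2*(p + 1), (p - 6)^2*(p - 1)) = p^2 - 12*p + 36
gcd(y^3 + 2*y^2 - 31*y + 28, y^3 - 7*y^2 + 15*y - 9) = y - 1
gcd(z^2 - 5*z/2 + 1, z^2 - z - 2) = z - 2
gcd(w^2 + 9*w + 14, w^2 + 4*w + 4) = w + 2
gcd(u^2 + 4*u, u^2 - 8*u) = u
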